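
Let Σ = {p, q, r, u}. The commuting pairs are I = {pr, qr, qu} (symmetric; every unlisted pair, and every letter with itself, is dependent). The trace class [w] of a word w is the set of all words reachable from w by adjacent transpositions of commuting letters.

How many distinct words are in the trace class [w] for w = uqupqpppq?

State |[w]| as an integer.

3

drop 0:u onto floor
drop 1:q onto floor
drop 2:u onto {0:u}
drop 3:p onto {1:q, 2:u}
drop 4:q onto {3:p}
drop 5:p onto {4:q}
drop 6:p onto {5:p}
drop 7:p onto {6:p}
drop 8:q onto {7:p}
ground layer = {0:u, 1:q}
drop-orders for the pieces not yet dropped (sum over which currently-grounded one goes next):
  1 to go: {8} 1
  2 to go: {7,8} 1
  3 to go: {6,7,8} 1
  4 to go: {5,6,7,8} 1
  5 to go: {4,5,6,7,8} 1
  6 to go: {3,4,5,6,7,8} 1
  7 to go: {1,3,4,5,6,7,8} 1  {2,3,4,5,6,7,8} 1
  if 0:u drops first: 2 orders
  if 1:q drops first: 1 orders
heap linearizations: 3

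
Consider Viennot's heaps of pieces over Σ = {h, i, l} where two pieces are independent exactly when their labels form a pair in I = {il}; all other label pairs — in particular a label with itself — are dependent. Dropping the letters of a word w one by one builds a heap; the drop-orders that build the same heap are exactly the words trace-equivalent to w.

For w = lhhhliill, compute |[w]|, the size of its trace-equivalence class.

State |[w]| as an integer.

piece 0:l — minimal
piece 1:h rests on {0:l}
piece 2:h rests on {1:h}
piece 3:h rests on {2:h}
piece 4:l rests on {3:h}
piece 5:i rests on {3:h}
piece 6:i rests on {5:i}
piece 7:l rests on {4:l}
piece 8:l rests on {7:l}
minimal pieces: {0:l}
ways to finish when only these pieces remain (= sum over removing one remaining piece with nothing left below it):
  1 left: {6}→1  {8}→1
  2 left: {5,6}→1  {6,8}→2  {7,8}→1
  3 left: {4,7,8}→1  {5,6,8}→3  {6,7,8}→3
  4 left: {4,6,7,8}→4  {5,6,7,8}→6
  5 left: {4,5,6,7,8}→10
  6 left: {3,4,5,6,7,8}→10
  7 left: {2,3,4,5,6,7,8}→10
  placing 0:l first → 10 extensions

10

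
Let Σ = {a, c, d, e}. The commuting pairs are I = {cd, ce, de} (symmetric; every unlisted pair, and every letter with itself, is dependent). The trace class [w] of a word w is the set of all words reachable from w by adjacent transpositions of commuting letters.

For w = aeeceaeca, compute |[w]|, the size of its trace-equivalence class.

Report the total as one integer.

8

#0=a has no predecessor
#1=e depends on [0:a]
#2=e depends on [1:e]
#3=c depends on [0:a]
#4=e depends on [2:e]
#5=a depends on [3:c, 4:e]
#6=e depends on [5:a]
#7=c depends on [5:a]
#8=a depends on [6:e, 7:c]
sources: [0:a]
N(rest) = Σ N(rest − s) over sources s of rest; N(one piece) = 1:
  size 1 → [8]=1
  size 2 → [6,8]=1  [7,8]=1
  size 3 → [6,7,8]=2
  size 4 → [5,6,7,8]=2
  size 5 → [3,5,6,7,8]=2  [4,5,6,7,8]=2
  size 6 → [2,4,5,6,7,8]=2  [3,4,5,6,7,8]=4
  size 7 → [1,2,4,5,6,7,8]=2  [2,3,4,5,6,7,8]=6
  first=0(a) contributes 8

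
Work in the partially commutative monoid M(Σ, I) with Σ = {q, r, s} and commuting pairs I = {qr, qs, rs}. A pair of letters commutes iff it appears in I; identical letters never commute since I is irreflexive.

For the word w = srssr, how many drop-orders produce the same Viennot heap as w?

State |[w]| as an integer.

drop 0:s onto floor
drop 1:r onto floor
drop 2:s onto {0:s}
drop 3:s onto {2:s}
drop 4:r onto {1:r}
ground layer = {0:s, 1:r}
drop-orders for the pieces not yet dropped (sum over which currently-grounded one goes next):
  1 to go: {3} 1  {4} 1
  2 to go: {1,4} 1  {2,3} 1  {3,4} 2
  3 to go: {0,2,3} 1  {1,3,4} 3  {2,3,4} 3
  if 0:s drops first: 6 orders
  if 1:r drops first: 4 orders
heap linearizations: 10

10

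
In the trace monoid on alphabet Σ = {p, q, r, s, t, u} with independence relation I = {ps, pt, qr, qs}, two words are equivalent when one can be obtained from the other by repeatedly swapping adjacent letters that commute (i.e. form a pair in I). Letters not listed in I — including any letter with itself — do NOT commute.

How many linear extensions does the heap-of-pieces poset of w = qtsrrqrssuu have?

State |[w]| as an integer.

7

0(q) covers ∅
1(t) covers 0:q
2(s) covers 1:t
3(r) covers 2:s
4(r) covers 3:r
5(q) covers 1:t
6(r) covers 4:r
7(s) covers 6:r
8(s) covers 7:s
9(u) covers 5:q, 8:s
10(u) covers 9:u
floor of heap: 0:q
completions by unplaced set U, small U first (add the entries for U minus each lowest piece of U):
  |U|=1: {10}:1
  |U|=2: {9,10}:1
  |U|=3: {5,9,10}:1  {8,9,10}:1
  |U|=4: {5,8,9,10}:2  {7,8,9,10}:1
  |U|=5: {5,7,8,9,10}:3  {6,7,8,9,10}:1
  |U|=6: {4,6,7,8,9,10}:1  {5,6,7,8,9,10}:4
  |U|=7: {3,4,6,7,8,9,10}:1  {4,5,6,7,8,9,10}:5
  |U|=8: {2,3,4,6,7,8,9,10}:1  {3,4,5,6,7,8,9,10}:6
  |U|=9: {2,3,4,5,6,7,8,9,10}:7
  start at 0(q): 7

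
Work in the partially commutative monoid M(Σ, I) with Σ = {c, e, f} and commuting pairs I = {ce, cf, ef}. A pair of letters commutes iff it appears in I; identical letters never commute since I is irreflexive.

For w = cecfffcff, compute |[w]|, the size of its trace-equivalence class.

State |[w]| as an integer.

504

0(c) covers ∅
1(e) covers ∅
2(c) covers 0:c
3(f) covers ∅
4(f) covers 3:f
5(f) covers 4:f
6(c) covers 2:c
7(f) covers 5:f
8(f) covers 7:f
floor of heap: 0:c, 1:e, 3:f
completions by unplaced set U, small U first (add the entries for U minus each lowest piece of U):
  |U|=1: {1}:1  {6}:1  {8}:1
  |U|=2: {1,6}:2  {1,8}:2  {2,6}:1  {6,8}:2  {7,8}:1
  |U|=3: {0,2,6}:1  {1,2,6}:3  {1,6,8}:6  {1,7,8}:3  {2,6,8}:3  {5,7,8}:1  {6,7,8}:3
  |U|=4: {0,1,2,6}:4  {0,2,6,8}:4  {1,2,6,8}:12  {1,5,7,8}:4  {1,6,7,8}:12  {2,6,7,8}:6  {4,5,7,8}:1  {5,6,7,8}:4
  |U|=5: {0,1,2,6,8}:20  {0,2,6,7,8}:10  {1,2,6,7,8}:30  {1,4,5,7,8}:5  {1,5,6,7,8}:20  {2,5,6,7,8}:10  {3,4,5,7,8}:1  {4,5,6,7,8}:5
  |U|=6: {0,1,2,6,7,8}:60  {0,2,5,6,7,8}:20  {1,2,5,6,7,8}:60  {1,3,4,5,7,8}:6  {1,4,5,6,7,8}:30  {2,4,5,6,7,8}:15  {3,4,5,6,7,8}:6
  |U|=7: {0,1,2,5,6,7,8}:140  {0,2,4,5,6,7,8}:35  {1,2,4,5,6,7,8}:105  {1,3,4,5,6,7,8}:42  {2,3,4,5,6,7,8}:21
  start at 0(c): 168
  start at 1(e): 56
  start at 3(f): 280
sum over floor = 504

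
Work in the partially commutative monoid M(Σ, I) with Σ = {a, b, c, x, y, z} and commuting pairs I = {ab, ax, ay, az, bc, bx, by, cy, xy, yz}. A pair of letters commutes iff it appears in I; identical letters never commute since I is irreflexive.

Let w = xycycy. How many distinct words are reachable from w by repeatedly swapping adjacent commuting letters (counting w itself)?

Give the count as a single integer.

drop 0:x onto floor
drop 1:y onto floor
drop 2:c onto {0:x}
drop 3:y onto {1:y}
drop 4:c onto {2:c}
drop 5:y onto {3:y}
ground layer = {0:x, 1:y}
drop-orders for the pieces not yet dropped (sum over which currently-grounded one goes next):
  1 to go: {4} 1  {5} 1
  2 to go: {2,4} 1  {3,5} 1  {4,5} 2
  3 to go: {0,2,4} 1  {1,3,5} 1  {2,4,5} 3  {3,4,5} 3
  4 to go: {0,2,4,5} 4  {1,3,4,5} 4  {2,3,4,5} 6
  if 0:x drops first: 10 orders
  if 1:y drops first: 10 orders
heap linearizations: 20

20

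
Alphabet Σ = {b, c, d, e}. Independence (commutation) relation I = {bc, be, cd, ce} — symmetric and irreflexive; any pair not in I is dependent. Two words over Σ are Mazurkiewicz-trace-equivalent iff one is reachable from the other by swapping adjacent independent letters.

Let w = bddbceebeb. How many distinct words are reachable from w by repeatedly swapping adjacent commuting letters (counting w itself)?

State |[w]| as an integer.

200

drop 0:b onto floor
drop 1:d onto {0:b}
drop 2:d onto {1:d}
drop 3:b onto {2:d}
drop 4:c onto floor
drop 5:e onto {2:d}
drop 6:e onto {5:e}
drop 7:b onto {3:b}
drop 8:e onto {6:e}
drop 9:b onto {7:b}
ground layer = {0:b, 4:c}
drop-orders for the pieces not yet dropped (sum over which currently-grounded one goes next):
  1 to go: {4} 1  {8} 1  {9} 1
  2 to go: {4,8} 2  {4,9} 2  {6,8} 1  {7,9} 1  {8,9} 2
  3 to go: {3,7,9} 1  {4,6,8} 3  {4,7,9} 3  {4,8,9} 6  {5,6,8} 1  {6,8,9} 3  {7,8,9} 3
  4 to go: {3,4,7,9} 4  {3,7,8,9} 4  {4,5,6,8} 4  {4,6,8,9} 12  {4,7,8,9} 12  {5,6,8,9} 4  {6,7,8,9} 6
  5 to go: {3,4,7,8,9} 20  {3,6,7,8,9} 10  {4,5,6,8,9} 20  {4,6,7,8,9} 30  {5,6,7,8,9} 10
  6 to go: {3,4,6,7,8,9} 60  {3,5,6,7,8,9} 20  {4,5,6,7,8,9} 60
  7 to go: {2,3,5,6,7,8,9} 20  {3,4,5,6,7,8,9} 140
  8 to go: {1,2,3,5,6,7,8,9} 20  {2,3,4,5,6,7,8,9} 160
  if 0:b drops first: 180 orders
  if 4:c drops first: 20 orders
heap linearizations: 200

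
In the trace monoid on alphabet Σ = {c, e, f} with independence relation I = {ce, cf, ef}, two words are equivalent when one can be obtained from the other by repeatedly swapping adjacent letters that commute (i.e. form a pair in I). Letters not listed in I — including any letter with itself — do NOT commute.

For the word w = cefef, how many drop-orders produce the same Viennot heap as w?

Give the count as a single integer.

30

0(c) covers ∅
1(e) covers ∅
2(f) covers ∅
3(e) covers 1:e
4(f) covers 2:f
floor of heap: 0:c, 1:e, 2:f
completions by unplaced set U, small U first (add the entries for U minus each lowest piece of U):
  |U|=1: {0}:1  {3}:1  {4}:1
  |U|=2: {0,3}:2  {0,4}:2  {1,3}:1  {2,4}:1  {3,4}:2
  |U|=3: {0,1,3}:3  {0,2,4}:3  {0,3,4}:6  {1,3,4}:3  {2,3,4}:3
  start at 0(c): 6
  start at 1(e): 12
  start at 2(f): 12
sum over floor = 30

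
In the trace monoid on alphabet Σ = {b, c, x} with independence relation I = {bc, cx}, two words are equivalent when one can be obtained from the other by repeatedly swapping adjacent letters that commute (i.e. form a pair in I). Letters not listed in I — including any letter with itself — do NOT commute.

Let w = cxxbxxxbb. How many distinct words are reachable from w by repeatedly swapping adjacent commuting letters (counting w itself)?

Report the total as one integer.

9

0(c) covers ∅
1(x) covers ∅
2(x) covers 1:x
3(b) covers 2:x
4(x) covers 3:b
5(x) covers 4:x
6(x) covers 5:x
7(b) covers 6:x
8(b) covers 7:b
floor of heap: 0:c, 1:x
completions by unplaced set U, small U first (add the entries for U minus each lowest piece of U):
  |U|=1: {0}:1  {8}:1
  |U|=2: {0,8}:2  {7,8}:1
  |U|=3: {0,7,8}:3  {6,7,8}:1
  |U|=4: {0,6,7,8}:4  {5,6,7,8}:1
  |U|=5: {0,5,6,7,8}:5  {4,5,6,7,8}:1
  |U|=6: {0,4,5,6,7,8}:6  {3,4,5,6,7,8}:1
  |U|=7: {0,3,4,5,6,7,8}:7  {2,3,4,5,6,7,8}:1
  start at 0(c): 1
  start at 1(x): 8
sum over floor = 9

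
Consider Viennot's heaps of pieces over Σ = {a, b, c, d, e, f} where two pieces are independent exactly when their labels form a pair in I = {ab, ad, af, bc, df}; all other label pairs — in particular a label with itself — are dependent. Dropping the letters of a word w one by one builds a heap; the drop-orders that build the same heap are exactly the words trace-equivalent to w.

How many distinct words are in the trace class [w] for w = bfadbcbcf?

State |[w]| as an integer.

drop 0:b onto floor
drop 1:f onto {0:b}
drop 2:a onto floor
drop 3:d onto {0:b}
drop 4:b onto {1:f, 3:d}
drop 5:c onto {1:f, 2:a, 3:d}
drop 6:b onto {4:b}
drop 7:c onto {5:c}
drop 8:f onto {6:b, 7:c}
ground layer = {0:b, 2:a}
drop-orders for the pieces not yet dropped (sum over which currently-grounded one goes next):
  1 to go: {8} 1
  2 to go: {6,8} 1  {7,8} 1
  3 to go: {4,6,8} 1  {5,7,8} 1  {6,7,8} 2
  4 to go: {2,5,7,8} 1  {4,6,7,8} 3  {5,6,7,8} 3
  5 to go: {2,5,6,7,8} 4  {4,5,6,7,8} 6
  6 to go: {1,4,5,6,7,8} 6  {2,4,5,6,7,8} 10  {3,4,5,6,7,8} 6
  7 to go: {1,2,4,5,6,7,8} 16  {1,3,4,5,6,7,8} 12  {2,3,4,5,6,7,8} 16
  if 0:b drops first: 44 orders
  if 2:a drops first: 12 orders
heap linearizations: 56

56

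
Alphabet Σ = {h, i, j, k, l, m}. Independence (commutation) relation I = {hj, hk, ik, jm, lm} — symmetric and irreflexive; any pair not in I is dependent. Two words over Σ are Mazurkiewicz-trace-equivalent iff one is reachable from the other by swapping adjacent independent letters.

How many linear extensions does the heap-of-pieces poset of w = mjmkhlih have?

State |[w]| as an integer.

7

0(m) covers ∅
1(j) covers ∅
2(m) covers 0:m
3(k) covers 1:j, 2:m
4(h) covers 2:m
5(l) covers 3:k, 4:h
6(i) covers 5:l
7(h) covers 6:i
floor of heap: 0:m, 1:j
completions by unplaced set U, small U first (add the entries for U minus each lowest piece of U):
  |U|=1: {7}:1
  |U|=2: {6,7}:1
  |U|=3: {5,6,7}:1
  |U|=4: {3,5,6,7}:1  {4,5,6,7}:1
  |U|=5: {1,3,5,6,7}:1  {3,4,5,6,7}:2
  |U|=6: {1,3,4,5,6,7}:3  {2,3,4,5,6,7}:2
  start at 0(m): 5
  start at 1(j): 2
sum over floor = 7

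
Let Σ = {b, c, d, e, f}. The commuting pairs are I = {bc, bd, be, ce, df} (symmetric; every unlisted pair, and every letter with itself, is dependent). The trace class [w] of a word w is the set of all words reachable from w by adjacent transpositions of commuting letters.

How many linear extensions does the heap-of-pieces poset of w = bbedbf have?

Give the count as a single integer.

0(b) covers ∅
1(b) covers 0:b
2(e) covers ∅
3(d) covers 2:e
4(b) covers 1:b
5(f) covers 2:e, 4:b
floor of heap: 0:b, 2:e
completions by unplaced set U, small U first (add the entries for U minus each lowest piece of U):
  |U|=1: {3}:1  {5}:1
  |U|=2: {3,5}:2  {4,5}:1
  |U|=3: {1,4,5}:1  {2,3,5}:2  {3,4,5}:3
  |U|=4: {0,1,4,5}:1  {1,3,4,5}:4  {2,3,4,5}:5
  start at 0(b): 9
  start at 2(e): 5
sum over floor = 14

14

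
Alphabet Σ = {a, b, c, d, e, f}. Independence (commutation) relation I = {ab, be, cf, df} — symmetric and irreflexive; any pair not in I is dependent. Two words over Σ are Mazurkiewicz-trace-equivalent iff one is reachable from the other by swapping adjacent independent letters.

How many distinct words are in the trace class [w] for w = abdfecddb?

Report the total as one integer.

0(a) covers ∅
1(b) covers ∅
2(d) covers 0:a, 1:b
3(f) covers 0:a, 1:b
4(e) covers 2:d, 3:f
5(c) covers 4:e
6(d) covers 5:c
7(d) covers 6:d
8(b) covers 7:d
floor of heap: 0:a, 1:b
completions by unplaced set U, small U first (add the entries for U minus each lowest piece of U):
  |U|=1: {8}:1
  |U|=2: {7,8}:1
  |U|=3: {6,7,8}:1
  |U|=4: {5,6,7,8}:1
  |U|=5: {4,5,6,7,8}:1
  |U|=6: {2,4,5,6,7,8}:1  {3,4,5,6,7,8}:1
  |U|=7: {2,3,4,5,6,7,8}:2
  start at 0(a): 2
  start at 1(b): 2
sum over floor = 4

4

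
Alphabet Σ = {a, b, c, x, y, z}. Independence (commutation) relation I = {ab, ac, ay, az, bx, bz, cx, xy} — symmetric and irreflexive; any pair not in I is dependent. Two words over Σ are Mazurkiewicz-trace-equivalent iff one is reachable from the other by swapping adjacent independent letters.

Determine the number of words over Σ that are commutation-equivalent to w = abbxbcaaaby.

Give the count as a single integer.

0(a) covers ∅
1(b) covers ∅
2(b) covers 1:b
3(x) covers 0:a
4(b) covers 2:b
5(c) covers 4:b
6(a) covers 3:x
7(a) covers 6:a
8(a) covers 7:a
9(b) covers 5:c
10(y) covers 9:b
floor of heap: 0:a, 1:b
completions by unplaced set U, small U first (add the entries for U minus each lowest piece of U):
  |U|=1: {8}:1  {10}:1
  |U|=2: {7,8}:1  {8,10}:2  {9,10}:1
  |U|=3: {5,9,10}:1  {6,7,8}:1  {7,8,10}:3  {8,9,10}:3
  |U|=4: {3,6,7,8}:1  {4,5,9,10}:1  {5,8,9,10}:4  {6,7,8,10}:4  {7,8,9,10}:6
  |U|=5: {0,3,6,7,8}:1  {2,4,5,9,10}:1  {3,6,7,8,10}:5  {4,5,8,9,10}:5  {5,7,8,9,10}:10  {6,7,8,9,10}:10
  |U|=6: {0,3,6,7,8,10}:6  {1,2,4,5,9,10}:1  {2,4,5,8,9,10}:6  {3,6,7,8,9,10}:15  {4,5,7,8,9,10}:15  {5,6,7,8,9,10}:20
  |U|=7: {0,3,6,7,8,9,10}:21  {1,2,4,5,8,9,10}:7  {2,4,5,7,8,9,10}:21  {3,5,6,7,8,9,10}:35  {4,5,6,7,8,9,10}:35
  |U|=8: {0,3,5,6,7,8,9,10}:56  {1,2,4,5,7,8,9,10}:28  {2,4,5,6,7,8,9,10}:56  {3,4,5,6,7,8,9,10}:70
  |U|=9: {0,3,4,5,6,7,8,9,10}:126  {1,2,4,5,6,7,8,9,10}:84  {2,3,4,5,6,7,8,9,10}:126
  start at 0(a): 210
  start at 1(b): 252
sum over floor = 462

462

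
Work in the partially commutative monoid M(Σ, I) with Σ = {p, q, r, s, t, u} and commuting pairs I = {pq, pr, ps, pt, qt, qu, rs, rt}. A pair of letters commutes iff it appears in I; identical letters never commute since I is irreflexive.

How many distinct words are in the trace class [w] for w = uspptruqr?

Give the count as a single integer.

105

piece 0:u — minimal
piece 1:s rests on {0:u}
piece 2:p rests on {0:u}
piece 3:p rests on {2:p}
piece 4:t rests on {1:s}
piece 5:r rests on {0:u}
piece 6:u rests on {3:p, 4:t, 5:r}
piece 7:q rests on {1:s, 5:r}
piece 8:r rests on {6:u, 7:q}
minimal pieces: {0:u}
ways to finish when only these pieces remain (= sum over removing one remaining piece with nothing left below it):
  1 left: {8}→1
  2 left: {6,8}→1  {7,8}→1
  3 left: {3,6,8}→1  {4,6,8}→1  {6,7,8}→2
  4 left: {2,3,6,8}→1  {3,4,6,8}→2  {3,6,7,8}→3  {4,6,7,8}→3  {5,6,7,8}→2
  5 left: {1,4,6,7,8}→3  {2,3,4,6,8}→3  {2,3,6,7,8}→4  {3,4,6,7,8}→8  {3,5,6,7,8}→5  {4,5,6,7,8}→5
  6 left: {1,3,4,6,7,8}→11  {1,4,5,6,7,8}→8  {2,3,4,6,7,8}→15  {2,3,5,6,7,8}→9  {3,4,5,6,7,8}→18
  7 left: {1,2,3,4,6,7,8}→26  {1,3,4,5,6,7,8}→37  {2,3,4,5,6,7,8}→42
  placing 0:u first → 105 extensions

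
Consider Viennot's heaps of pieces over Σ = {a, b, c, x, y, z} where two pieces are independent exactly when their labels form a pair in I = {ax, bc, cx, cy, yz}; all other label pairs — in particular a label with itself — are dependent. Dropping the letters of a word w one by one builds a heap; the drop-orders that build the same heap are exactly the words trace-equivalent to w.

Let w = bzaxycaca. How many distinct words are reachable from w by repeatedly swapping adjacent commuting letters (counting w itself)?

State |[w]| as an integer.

5

#0=b has no predecessor
#1=z depends on [0:b]
#2=a depends on [1:z]
#3=x depends on [1:z]
#4=y depends on [2:a, 3:x]
#5=c depends on [2:a]
#6=a depends on [4:y, 5:c]
#7=c depends on [6:a]
#8=a depends on [7:c]
sources: [0:b]
N(rest) = Σ N(rest − s) over sources s of rest; N(one piece) = 1:
  size 1 → [8]=1
  size 2 → [7,8]=1
  size 3 → [6,7,8]=1
  size 4 → [4,6,7,8]=1  [5,6,7,8]=1
  size 5 → [3,4,6,7,8]=1  [4,5,6,7,8]=2
  size 6 → [2,4,5,6,7,8]=2  [3,4,5,6,7,8]=3
  size 7 → [2,3,4,5,6,7,8]=5
  first=0(b) contributes 5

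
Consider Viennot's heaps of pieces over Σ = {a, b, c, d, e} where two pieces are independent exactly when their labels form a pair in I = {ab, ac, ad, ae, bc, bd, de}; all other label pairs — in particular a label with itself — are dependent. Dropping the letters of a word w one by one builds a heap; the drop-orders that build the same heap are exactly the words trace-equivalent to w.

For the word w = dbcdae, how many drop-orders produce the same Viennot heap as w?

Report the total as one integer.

42

0(d) covers ∅
1(b) covers ∅
2(c) covers 0:d
3(d) covers 2:c
4(a) covers ∅
5(e) covers 1:b, 2:c
floor of heap: 0:d, 1:b, 4:a
completions by unplaced set U, small U first (add the entries for U minus each lowest piece of U):
  |U|=1: {3}:1  {4}:1  {5}:1
  |U|=2: {1,5}:1  {3,4}:2  {3,5}:2  {4,5}:2
  |U|=3: {1,3,5}:3  {1,4,5}:3  {2,3,5}:2  {3,4,5}:6
  |U|=4: {0,2,3,5}:2  {1,2,3,5}:5  {1,3,4,5}:12  {2,3,4,5}:8
  start at 0(d): 25
  start at 1(b): 10
  start at 4(a): 7
sum over floor = 42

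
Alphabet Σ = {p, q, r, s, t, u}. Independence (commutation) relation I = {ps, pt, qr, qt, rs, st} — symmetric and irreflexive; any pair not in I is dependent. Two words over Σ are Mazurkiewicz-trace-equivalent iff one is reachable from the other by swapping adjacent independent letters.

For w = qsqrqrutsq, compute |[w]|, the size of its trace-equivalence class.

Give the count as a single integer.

drop 0:q onto floor
drop 1:s onto {0:q}
drop 2:q onto {1:s}
drop 3:r onto floor
drop 4:q onto {2:q}
drop 5:r onto {3:r}
drop 6:u onto {4:q, 5:r}
drop 7:t onto {6:u}
drop 8:s onto {6:u}
drop 9:q onto {8:s}
ground layer = {0:q, 3:r}
drop-orders for the pieces not yet dropped (sum over which currently-grounded one goes next):
  1 to go: {7} 1  {9} 1
  2 to go: {7,9} 2  {8,9} 1
  3 to go: {7,8,9} 3
  4 to go: {6,7,8,9} 3
  5 to go: {4,6,7,8,9} 3  {5,6,7,8,9} 3
  6 to go: {2,4,6,7,8,9} 3  {3,5,6,7,8,9} 3  {4,5,6,7,8,9} 6
  7 to go: {1,2,4,6,7,8,9} 3  {2,4,5,6,7,8,9} 9  {3,4,5,6,7,8,9} 9
  8 to go: {0,1,2,4,6,7,8,9} 3  {1,2,4,5,6,7,8,9} 12  {2,3,4,5,6,7,8,9} 18
  if 0:q drops first: 30 orders
  if 3:r drops first: 15 orders
heap linearizations: 45

45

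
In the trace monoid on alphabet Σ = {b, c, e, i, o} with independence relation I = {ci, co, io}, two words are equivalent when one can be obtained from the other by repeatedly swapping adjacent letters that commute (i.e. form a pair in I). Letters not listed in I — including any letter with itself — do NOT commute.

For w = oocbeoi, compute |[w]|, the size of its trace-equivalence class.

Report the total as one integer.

6

0(o) covers ∅
1(o) covers 0:o
2(c) covers ∅
3(b) covers 1:o, 2:c
4(e) covers 3:b
5(o) covers 4:e
6(i) covers 4:e
floor of heap: 0:o, 2:c
completions by unplaced set U, small U first (add the entries for U minus each lowest piece of U):
  |U|=1: {5}:1  {6}:1
  |U|=2: {5,6}:2
  |U|=3: {4,5,6}:2
  |U|=4: {3,4,5,6}:2
  |U|=5: {1,3,4,5,6}:2  {2,3,4,5,6}:2
  start at 0(o): 4
  start at 2(c): 2
sum over floor = 6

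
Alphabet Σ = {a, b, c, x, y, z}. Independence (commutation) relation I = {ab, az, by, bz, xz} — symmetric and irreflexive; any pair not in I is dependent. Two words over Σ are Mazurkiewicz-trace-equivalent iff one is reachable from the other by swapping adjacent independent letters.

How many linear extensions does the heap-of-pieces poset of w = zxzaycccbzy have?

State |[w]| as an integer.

18

piece 0:z — minimal
piece 1:x — minimal
piece 2:z rests on {0:z}
piece 3:a rests on {1:x}
piece 4:y rests on {2:z, 3:a}
piece 5:c rests on {4:y}
piece 6:c rests on {5:c}
piece 7:c rests on {6:c}
piece 8:b rests on {7:c}
piece 9:z rests on {7:c}
piece 10:y rests on {9:z}
minimal pieces: {0:z, 1:x}
ways to finish when only these pieces remain (= sum over removing one remaining piece with nothing left below it):
  1 left: {8}→1  {10}→1
  2 left: {8,10}→2  {9,10}→1
  3 left: {8,9,10}→3
  4 left: {7,8,9,10}→3
  5 left: {6,7,8,9,10}→3
  6 left: {5,6,7,8,9,10}→3
  7 left: {4,5,6,7,8,9,10}→3
  8 left: {2,4,5,6,7,8,9,10}→3  {3,4,5,6,7,8,9,10}→3
  9 left: {0,2,4,5,6,7,8,9,10}→3  {1,3,4,5,6,7,8,9,10}→3  {2,3,4,5,6,7,8,9,10}→6
  placing 0:z first → 9 extensions
  placing 1:x first → 9 extensions
total linear extensions = 18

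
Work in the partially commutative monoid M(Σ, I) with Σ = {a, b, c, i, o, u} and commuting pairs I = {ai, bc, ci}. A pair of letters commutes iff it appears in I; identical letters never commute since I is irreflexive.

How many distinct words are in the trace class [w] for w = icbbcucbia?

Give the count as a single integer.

piece 0:i — minimal
piece 1:c — minimal
piece 2:b rests on {0:i}
piece 3:b rests on {2:b}
piece 4:c rests on {1:c}
piece 5:u rests on {3:b, 4:c}
piece 6:c rests on {5:u}
piece 7:b rests on {5:u}
piece 8:i rests on {7:b}
piece 9:a rests on {6:c, 7:b}
minimal pieces: {0:i, 1:c}
ways to finish when only these pieces remain (= sum over removing one remaining piece with nothing left below it):
  1 left: {8}→1  {9}→1
  2 left: {6,9}→1  {8,9}→2
  3 left: {6,8,9}→3  {7,8,9}→2
  4 left: {6,7,8,9}→5
  5 left: {5,6,7,8,9}→5
  6 left: {3,5,6,7,8,9}→5  {4,5,6,7,8,9}→5
  7 left: {1,4,5,6,7,8,9}→5  {2,3,5,6,7,8,9}→5  {3,4,5,6,7,8,9}→10
  8 left: {0,2,3,5,6,7,8,9}→5  {1,3,4,5,6,7,8,9}→15  {2,3,4,5,6,7,8,9}→15
  placing 0:i first → 30 extensions
  placing 1:c first → 20 extensions
total linear extensions = 50

50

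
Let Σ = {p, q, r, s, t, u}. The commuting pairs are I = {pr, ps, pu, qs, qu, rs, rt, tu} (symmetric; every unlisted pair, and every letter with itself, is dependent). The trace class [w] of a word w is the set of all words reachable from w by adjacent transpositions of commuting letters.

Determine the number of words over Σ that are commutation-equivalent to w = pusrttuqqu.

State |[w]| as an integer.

drop 0:p onto floor
drop 1:u onto floor
drop 2:s onto {1:u}
drop 3:r onto {1:u}
drop 4:t onto {0:p, 2:s}
drop 5:t onto {4:t}
drop 6:u onto {2:s, 3:r}
drop 7:q onto {3:r, 5:t}
drop 8:q onto {7:q}
drop 9:u onto {6:u}
ground layer = {0:p, 1:u}
drop-orders for the pieces not yet dropped (sum over which currently-grounded one goes next):
  1 to go: {8} 1  {9} 1
  2 to go: {6,9} 1  {7,8} 1  {8,9} 2
  3 to go: {5,7,8} 1  {6,8,9} 3  {7,8,9} 3
  4 to go: {4,5,7,8} 1  {5,7,8,9} 4  {6,7,8,9} 6
  5 to go: {0,4,5,7,8} 1  {3,6,7,8,9} 6  {4,5,7,8,9} 5  {5,6,7,8,9} 10
  6 to go: {0,4,5,7,8,9} 6  {3,5,6,7,8,9} 16  {4,5,6,7,8,9} 15
  7 to go: {0,4,5,6,7,8,9} 21  {2,4,5,6,7,8,9} 15  {3,4,5,6,7,8,9} 31
  8 to go: {0,2,4,5,6,7,8,9} 36  {0,3,4,5,6,7,8,9} 52  {2,3,4,5,6,7,8,9} 46
  if 0:p drops first: 46 orders
  if 1:u drops first: 134 orders
heap linearizations: 180

180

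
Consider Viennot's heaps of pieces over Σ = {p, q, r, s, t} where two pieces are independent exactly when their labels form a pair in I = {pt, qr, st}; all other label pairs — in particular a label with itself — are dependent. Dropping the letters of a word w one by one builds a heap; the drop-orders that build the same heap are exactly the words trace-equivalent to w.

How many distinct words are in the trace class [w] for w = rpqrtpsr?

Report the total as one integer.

piece 0:r — minimal
piece 1:p rests on {0:r}
piece 2:q rests on {1:p}
piece 3:r rests on {1:p}
piece 4:t rests on {2:q, 3:r}
piece 5:p rests on {2:q, 3:r}
piece 6:s rests on {5:p}
piece 7:r rests on {4:t, 6:s}
minimal pieces: {0:r}
ways to finish when only these pieces remain (= sum over removing one remaining piece with nothing left below it):
  1 left: {7}→1
  2 left: {4,7}→1  {6,7}→1
  3 left: {4,6,7}→2  {5,6,7}→1
  4 left: {4,5,6,7}→3
  5 left: {2,4,5,6,7}→3  {3,4,5,6,7}→3
  6 left: {2,3,4,5,6,7}→6
  placing 0:r first → 6 extensions

6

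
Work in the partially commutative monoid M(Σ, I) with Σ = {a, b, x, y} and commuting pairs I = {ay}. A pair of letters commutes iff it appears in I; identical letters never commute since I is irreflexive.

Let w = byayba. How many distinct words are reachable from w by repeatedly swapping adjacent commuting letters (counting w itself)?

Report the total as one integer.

3

piece 0:b — minimal
piece 1:y rests on {0:b}
piece 2:a rests on {0:b}
piece 3:y rests on {1:y}
piece 4:b rests on {2:a, 3:y}
piece 5:a rests on {4:b}
minimal pieces: {0:b}
ways to finish when only these pieces remain (= sum over removing one remaining piece with nothing left below it):
  1 left: {5}→1
  2 left: {4,5}→1
  3 left: {2,4,5}→1  {3,4,5}→1
  4 left: {1,3,4,5}→1  {2,3,4,5}→2
  placing 0:b first → 3 extensions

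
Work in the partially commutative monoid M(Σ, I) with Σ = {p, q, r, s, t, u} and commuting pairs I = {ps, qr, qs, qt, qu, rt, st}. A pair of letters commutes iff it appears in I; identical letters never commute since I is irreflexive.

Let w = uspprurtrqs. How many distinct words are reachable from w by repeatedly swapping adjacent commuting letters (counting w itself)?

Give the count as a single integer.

#0=u has no predecessor
#1=s depends on [0:u]
#2=p depends on [0:u]
#3=p depends on [2:p]
#4=r depends on [1:s, 3:p]
#5=u depends on [4:r]
#6=r depends on [5:u]
#7=t depends on [5:u]
#8=r depends on [6:r]
#9=q depends on [3:p]
#10=s depends on [8:r]
sources: [0:u]
N(rest) = Σ N(rest − s) over sources s of rest; N(one piece) = 1:
  size 1 → [7]=1  [9]=1  [10]=1
  size 2 → [7,9]=2  [7,10]=2  [8,10]=1  [9,10]=2
  size 3 → [6,8,10]=1  [7,8,10]=3  [7,9,10]=6  [8,9,10]=3
  size 4 → [6,7,8,10]=4  [6,8,9,10]=4  [7,8,9,10]=12
  size 5 → [5,6,7,8,10]=4  [6,7,8,9,10]=20
  size 6 → [4,5,6,7,8,10]=4  [5,6,7,8,9,10]=24
  size 7 → [1,4,5,6,7,8,10]=4  [4,5,6,7,8,9,10]=28
  size 8 → [1,4,5,6,7,8,9,10]=32  [3,4,5,6,7,8,9,10]=28
  size 9 → [1,3,4,5,6,7,8,9,10]=60  [2,3,4,5,6,7,8,9,10]=28
  first=0(u) contributes 88

88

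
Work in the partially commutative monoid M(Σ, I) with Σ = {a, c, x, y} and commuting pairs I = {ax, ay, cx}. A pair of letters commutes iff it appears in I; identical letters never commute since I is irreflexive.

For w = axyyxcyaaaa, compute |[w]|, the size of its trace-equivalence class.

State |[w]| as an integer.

0(a) covers ∅
1(x) covers ∅
2(y) covers 1:x
3(y) covers 2:y
4(x) covers 3:y
5(c) covers 0:a, 3:y
6(y) covers 4:x, 5:c
7(a) covers 5:c
8(a) covers 7:a
9(a) covers 8:a
10(a) covers 9:a
floor of heap: 0:a, 1:x
completions by unplaced set U, small U first (add the entries for U minus each lowest piece of U):
  |U|=1: {6}:1  {10}:1
  |U|=2: {4,6}:1  {6,10}:2  {9,10}:1
  |U|=3: {4,6,10}:3  {6,9,10}:3  {8,9,10}:1
  |U|=4: {4,6,9,10}:6  {6,8,9,10}:4  {7,8,9,10}:1
  |U|=5: {4,6,8,9,10}:10  {6,7,8,9,10}:5
  |U|=6: {4,6,7,8,9,10}:15  {5,6,7,8,9,10}:5
  |U|=7: {0,5,6,7,8,9,10}:5  {4,5,6,7,8,9,10}:20
  |U|=8: {0,4,5,6,7,8,9,10}:25  {3,4,5,6,7,8,9,10}:20
  |U|=9: {0,3,4,5,6,7,8,9,10}:45  {2,3,4,5,6,7,8,9,10}:20
  start at 0(a): 20
  start at 1(x): 65
sum over floor = 85

85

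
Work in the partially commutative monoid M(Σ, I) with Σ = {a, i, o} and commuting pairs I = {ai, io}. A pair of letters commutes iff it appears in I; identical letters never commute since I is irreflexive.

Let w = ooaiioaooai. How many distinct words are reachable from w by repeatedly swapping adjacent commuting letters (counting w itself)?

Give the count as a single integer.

drop 0:o onto floor
drop 1:o onto {0:o}
drop 2:a onto {1:o}
drop 3:i onto floor
drop 4:i onto {3:i}
drop 5:o onto {2:a}
drop 6:a onto {5:o}
drop 7:o onto {6:a}
drop 8:o onto {7:o}
drop 9:a onto {8:o}
drop 10:i onto {4:i}
ground layer = {0:o, 3:i}
drop-orders for the pieces not yet dropped (sum over which currently-grounded one goes next):
  1 to go: {9} 1  {10} 1
  2 to go: {4,10} 1  {8,9} 1  {9,10} 2
  3 to go: {3,4,10} 1  {4,9,10} 3  {7,8,9} 1  {8,9,10} 3
  4 to go: {3,4,9,10} 4  {4,8,9,10} 6  {6,7,8,9} 1  {7,8,9,10} 4
  5 to go: {3,4,8,9,10} 10  {4,7,8,9,10} 10  {5,6,7,8,9} 1  {6,7,8,9,10} 5
  6 to go: {2,5,6,7,8,9} 1  {3,4,7,8,9,10} 20  {4,6,7,8,9,10} 15  {5,6,7,8,9,10} 6
  7 to go: {1,2,5,6,7,8,9} 1  {2,5,6,7,8,9,10} 7  {3,4,6,7,8,9,10} 35  {4,5,6,7,8,9,10} 21
  8 to go: {0,1,2,5,6,7,8,9} 1  {1,2,5,6,7,8,9,10} 8  {2,4,5,6,7,8,9,10} 28  {3,4,5,6,7,8,9,10} 56
  9 to go: {0,1,2,5,6,7,8,9,10} 9  {1,2,4,5,6,7,8,9,10} 36  {2,3,4,5,6,7,8,9,10} 84
  if 0:o drops first: 120 orders
  if 3:i drops first: 45 orders
heap linearizations: 165

165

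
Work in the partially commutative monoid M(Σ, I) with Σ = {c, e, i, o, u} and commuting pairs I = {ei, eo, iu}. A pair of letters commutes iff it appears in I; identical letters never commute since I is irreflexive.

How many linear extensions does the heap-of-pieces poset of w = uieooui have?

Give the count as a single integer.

16

drop 0:u onto floor
drop 1:i onto floor
drop 2:e onto {0:u}
drop 3:o onto {0:u, 1:i}
drop 4:o onto {3:o}
drop 5:u onto {2:e, 4:o}
drop 6:i onto {4:o}
ground layer = {0:u, 1:i}
drop-orders for the pieces not yet dropped (sum over which currently-grounded one goes next):
  1 to go: {5} 1  {6} 1
  2 to go: {2,5} 1  {5,6} 2
  3 to go: {2,5,6} 3  {4,5,6} 2
  4 to go: {2,4,5,6} 5  {3,4,5,6} 2
  5 to go: {1,3,4,5,6} 2  {2,3,4,5,6} 7
  if 0:u drops first: 9 orders
  if 1:i drops first: 7 orders
heap linearizations: 16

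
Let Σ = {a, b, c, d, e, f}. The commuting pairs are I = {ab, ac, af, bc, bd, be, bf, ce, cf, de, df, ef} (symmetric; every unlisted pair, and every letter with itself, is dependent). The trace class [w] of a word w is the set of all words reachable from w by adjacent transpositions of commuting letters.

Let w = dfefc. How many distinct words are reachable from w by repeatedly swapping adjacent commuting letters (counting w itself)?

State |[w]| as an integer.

drop 0:d onto floor
drop 1:f onto floor
drop 2:e onto floor
drop 3:f onto {1:f}
drop 4:c onto {0:d}
ground layer = {0:d, 1:f, 2:e}
drop-orders for the pieces not yet dropped (sum over which currently-grounded one goes next):
  1 to go: {2} 1  {3} 1  {4} 1
  2 to go: {0,4} 1  {1,3} 1  {2,3} 2  {2,4} 2  {3,4} 2
  3 to go: {0,2,4} 3  {0,3,4} 3  {1,2,3} 3  {1,3,4} 3  {2,3,4} 6
  if 0:d drops first: 12 orders
  if 1:f drops first: 12 orders
  if 2:e drops first: 6 orders
heap linearizations: 30

30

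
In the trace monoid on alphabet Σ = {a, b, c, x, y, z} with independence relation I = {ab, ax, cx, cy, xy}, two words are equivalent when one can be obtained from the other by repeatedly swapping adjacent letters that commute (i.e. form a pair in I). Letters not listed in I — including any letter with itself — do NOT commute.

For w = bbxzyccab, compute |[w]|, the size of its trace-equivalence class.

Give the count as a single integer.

drop 0:b onto floor
drop 1:b onto {0:b}
drop 2:x onto {1:b}
drop 3:z onto {2:x}
drop 4:y onto {3:z}
drop 5:c onto {3:z}
drop 6:c onto {5:c}
drop 7:a onto {4:y, 6:c}
drop 8:b onto {4:y, 6:c}
ground layer = {0:b}
drop-orders for the pieces not yet dropped (sum over which currently-grounded one goes next):
  1 to go: {7} 1  {8} 1
  2 to go: {7,8} 2
  3 to go: {4,7,8} 2  {6,7,8} 2
  4 to go: {4,6,7,8} 4  {5,6,7,8} 2
  5 to go: {4,5,6,7,8} 6
  6 to go: {3,4,5,6,7,8} 6
  7 to go: {2,3,4,5,6,7,8} 6
  if 0:b drops first: 6 orders

6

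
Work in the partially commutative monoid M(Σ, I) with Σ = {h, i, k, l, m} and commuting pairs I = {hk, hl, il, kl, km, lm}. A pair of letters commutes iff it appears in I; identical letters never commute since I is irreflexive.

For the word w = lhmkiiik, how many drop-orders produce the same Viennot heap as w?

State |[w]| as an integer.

24

piece 0:l — minimal
piece 1:h — minimal
piece 2:m rests on {1:h}
piece 3:k — minimal
piece 4:i rests on {2:m, 3:k}
piece 5:i rests on {4:i}
piece 6:i rests on {5:i}
piece 7:k rests on {6:i}
minimal pieces: {0:l, 1:h, 3:k}
ways to finish when only these pieces remain (= sum over removing one remaining piece with nothing left below it):
  1 left: {0}→1  {7}→1
  2 left: {0,7}→2  {6,7}→1
  3 left: {0,6,7}→3  {5,6,7}→1
  4 left: {0,5,6,7}→4  {4,5,6,7}→1
  5 left: {0,4,5,6,7}→5  {2,4,5,6,7}→1  {3,4,5,6,7}→1
  6 left: {0,2,4,5,6,7}→6  {0,3,4,5,6,7}→6  {1,2,4,5,6,7}→1  {2,3,4,5,6,7}→2
  placing 0:l first → 3 extensions
  placing 1:h first → 14 extensions
  placing 3:k first → 7 extensions
total linear extensions = 24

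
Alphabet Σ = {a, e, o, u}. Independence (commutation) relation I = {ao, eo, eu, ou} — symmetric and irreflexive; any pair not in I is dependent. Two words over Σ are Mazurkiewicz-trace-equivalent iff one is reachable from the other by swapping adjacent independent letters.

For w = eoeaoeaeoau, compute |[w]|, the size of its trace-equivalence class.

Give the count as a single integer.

drop 0:e onto floor
drop 1:o onto floor
drop 2:e onto {0:e}
drop 3:a onto {2:e}
drop 4:o onto {1:o}
drop 5:e onto {3:a}
drop 6:a onto {5:e}
drop 7:e onto {6:a}
drop 8:o onto {4:o}
drop 9:a onto {7:e}
drop 10:u onto {9:a}
ground layer = {0:e, 1:o}
drop-orders for the pieces not yet dropped (sum over which currently-grounded one goes next):
  1 to go: {8} 1  {10} 1
  2 to go: {4,8} 1  {8,10} 2  {9,10} 1
  3 to go: {1,4,8} 1  {4,8,10} 3  {7,9,10} 1  {8,9,10} 3
  4 to go: {1,4,8,10} 4  {4,8,9,10} 6  {6,7,9,10} 1  {7,8,9,10} 4
  5 to go: {1,4,8,9,10} 10  {4,7,8,9,10} 10  {5,6,7,9,10} 1  {6,7,8,9,10} 5
  6 to go: {1,4,7,8,9,10} 20  {3,5,6,7,9,10} 1  {4,6,7,8,9,10} 15  {5,6,7,8,9,10} 6
  7 to go: {1,4,6,7,8,9,10} 35  {2,3,5,6,7,9,10} 1  {3,5,6,7,8,9,10} 7  {4,5,6,7,8,9,10} 21
  8 to go: {0,2,3,5,6,7,9,10} 1  {1,4,5,6,7,8,9,10} 56  {2,3,5,6,7,8,9,10} 8  {3,4,5,6,7,8,9,10} 28
  9 to go: {0,2,3,5,6,7,8,9,10} 9  {1,3,4,5,6,7,8,9,10} 84  {2,3,4,5,6,7,8,9,10} 36
  if 0:e drops first: 120 orders
  if 1:o drops first: 45 orders
heap linearizations: 165

165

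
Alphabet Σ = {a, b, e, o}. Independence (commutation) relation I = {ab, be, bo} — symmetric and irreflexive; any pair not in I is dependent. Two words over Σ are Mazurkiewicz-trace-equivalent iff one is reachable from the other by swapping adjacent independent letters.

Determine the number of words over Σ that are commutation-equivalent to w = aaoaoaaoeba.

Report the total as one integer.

#0=a has no predecessor
#1=a depends on [0:a]
#2=o depends on [1:a]
#3=a depends on [2:o]
#4=o depends on [3:a]
#5=a depends on [4:o]
#6=a depends on [5:a]
#7=o depends on [6:a]
#8=e depends on [7:o]
#9=b has no predecessor
#10=a depends on [8:e]
sources: [0:a, 9:b]
N(rest) = Σ N(rest − s) over sources s of rest; N(one piece) = 1:
  size 1 → [9]=1  [10]=1
  size 2 → [8,10]=1  [9,10]=2
  size 3 → [7,8,10]=1  [8,9,10]=3
  size 4 → [6,7,8,10]=1  [7,8,9,10]=4
  size 5 → [5,6,7,8,10]=1  [6,7,8,9,10]=5
  size 6 → [4,5,6,7,8,10]=1  [5,6,7,8,9,10]=6
  size 7 → [3,4,5,6,7,8,10]=1  [4,5,6,7,8,9,10]=7
  size 8 → [2,3,4,5,6,7,8,10]=1  [3,4,5,6,7,8,9,10]=8
  size 9 → [1,2,3,4,5,6,7,8,10]=1  [2,3,4,5,6,7,8,9,10]=9
  first=0(a) contributes 10
  first=9(b) contributes 1
|[w]| = 11

11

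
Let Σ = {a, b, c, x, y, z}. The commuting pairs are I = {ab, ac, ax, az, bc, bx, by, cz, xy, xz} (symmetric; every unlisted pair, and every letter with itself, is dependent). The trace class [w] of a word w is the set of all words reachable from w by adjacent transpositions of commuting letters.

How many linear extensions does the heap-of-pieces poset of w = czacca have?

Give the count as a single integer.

drop 0:c onto floor
drop 1:z onto floor
drop 2:a onto floor
drop 3:c onto {0:c}
drop 4:c onto {3:c}
drop 5:a onto {2:a}
ground layer = {0:c, 1:z, 2:a}
drop-orders for the pieces not yet dropped (sum over which currently-grounded one goes next):
  1 to go: {1} 1  {4} 1  {5} 1
  2 to go: {1,4} 2  {1,5} 2  {2,5} 1  {3,4} 1  {4,5} 2
  3 to go: {0,3,4} 1  {1,2,5} 3  {1,3,4} 3  {1,4,5} 6  {2,4,5} 3  {3,4,5} 3
  4 to go: {0,1,3,4} 4  {0,3,4,5} 4  {1,2,4,5} 12  {1,3,4,5} 12  {2,3,4,5} 6
  if 0:c drops first: 30 orders
  if 1:z drops first: 10 orders
  if 2:a drops first: 20 orders
heap linearizations: 60

60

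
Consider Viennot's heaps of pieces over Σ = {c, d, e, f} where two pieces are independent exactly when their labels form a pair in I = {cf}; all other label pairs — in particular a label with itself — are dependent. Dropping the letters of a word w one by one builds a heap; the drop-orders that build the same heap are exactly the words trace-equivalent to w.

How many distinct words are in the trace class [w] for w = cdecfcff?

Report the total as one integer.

#0=c has no predecessor
#1=d depends on [0:c]
#2=e depends on [1:d]
#3=c depends on [2:e]
#4=f depends on [2:e]
#5=c depends on [3:c]
#6=f depends on [4:f]
#7=f depends on [6:f]
sources: [0:c]
N(rest) = Σ N(rest − s) over sources s of rest; N(one piece) = 1:
  size 1 → [5]=1  [7]=1
  size 2 → [3,5]=1  [5,7]=2  [6,7]=1
  size 3 → [3,5,7]=3  [4,6,7]=1  [5,6,7]=3
  size 4 → [3,5,6,7]=6  [4,5,6,7]=4
  size 5 → [3,4,5,6,7]=10
  size 6 → [2,3,4,5,6,7]=10
  first=0(c) contributes 10

10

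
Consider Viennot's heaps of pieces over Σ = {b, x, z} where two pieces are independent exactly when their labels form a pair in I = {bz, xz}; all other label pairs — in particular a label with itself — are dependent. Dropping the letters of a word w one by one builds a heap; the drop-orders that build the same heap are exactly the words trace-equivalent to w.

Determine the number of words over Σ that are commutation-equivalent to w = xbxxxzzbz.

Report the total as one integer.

84

#0=x has no predecessor
#1=b depends on [0:x]
#2=x depends on [1:b]
#3=x depends on [2:x]
#4=x depends on [3:x]
#5=z has no predecessor
#6=z depends on [5:z]
#7=b depends on [4:x]
#8=z depends on [6:z]
sources: [0:x, 5:z]
N(rest) = Σ N(rest − s) over sources s of rest; N(one piece) = 1:
  size 1 → [7]=1  [8]=1
  size 2 → [4,7]=1  [6,8]=1  [7,8]=2
  size 3 → [3,4,7]=1  [4,7,8]=3  [5,6,8]=1  [6,7,8]=3
  size 4 → [2,3,4,7]=1  [3,4,7,8]=4  [4,6,7,8]=6  [5,6,7,8]=4
  size 5 → [1,2,3,4,7]=1  [2,3,4,7,8]=5  [3,4,6,7,8]=10  [4,5,6,7,8]=10
  size 6 → [0,1,2,3,4,7]=1  [1,2,3,4,7,8]=6  [2,3,4,6,7,8]=15  [3,4,5,6,7,8]=20
  size 7 → [0,1,2,3,4,7,8]=7  [1,2,3,4,6,7,8]=21  [2,3,4,5,6,7,8]=35
  first=0(x) contributes 56
  first=5(z) contributes 28
|[w]| = 84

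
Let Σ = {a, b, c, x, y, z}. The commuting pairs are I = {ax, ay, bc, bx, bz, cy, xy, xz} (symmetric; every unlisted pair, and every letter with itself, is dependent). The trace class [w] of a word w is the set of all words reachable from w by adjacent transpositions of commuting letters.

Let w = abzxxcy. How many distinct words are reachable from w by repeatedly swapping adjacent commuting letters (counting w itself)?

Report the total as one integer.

56

0(a) covers ∅
1(b) covers 0:a
2(z) covers 0:a
3(x) covers ∅
4(x) covers 3:x
5(c) covers 2:z, 4:x
6(y) covers 1:b, 2:z
floor of heap: 0:a, 3:x
completions by unplaced set U, small U first (add the entries for U minus each lowest piece of U):
  |U|=1: {5}:1  {6}:1
  |U|=2: {1,6}:1  {4,5}:1  {5,6}:2
  |U|=3: {1,5,6}:3  {2,5,6}:2  {3,4,5}:1  {4,5,6}:3
  |U|=4: {1,2,5,6}:5  {1,4,5,6}:6  {2,4,5,6}:5  {3,4,5,6}:4
  |U|=5: {0,1,2,5,6}:5  {1,2,4,5,6}:16  {1,3,4,5,6}:10  {2,3,4,5,6}:9
  start at 0(a): 35
  start at 3(x): 21
sum over floor = 56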